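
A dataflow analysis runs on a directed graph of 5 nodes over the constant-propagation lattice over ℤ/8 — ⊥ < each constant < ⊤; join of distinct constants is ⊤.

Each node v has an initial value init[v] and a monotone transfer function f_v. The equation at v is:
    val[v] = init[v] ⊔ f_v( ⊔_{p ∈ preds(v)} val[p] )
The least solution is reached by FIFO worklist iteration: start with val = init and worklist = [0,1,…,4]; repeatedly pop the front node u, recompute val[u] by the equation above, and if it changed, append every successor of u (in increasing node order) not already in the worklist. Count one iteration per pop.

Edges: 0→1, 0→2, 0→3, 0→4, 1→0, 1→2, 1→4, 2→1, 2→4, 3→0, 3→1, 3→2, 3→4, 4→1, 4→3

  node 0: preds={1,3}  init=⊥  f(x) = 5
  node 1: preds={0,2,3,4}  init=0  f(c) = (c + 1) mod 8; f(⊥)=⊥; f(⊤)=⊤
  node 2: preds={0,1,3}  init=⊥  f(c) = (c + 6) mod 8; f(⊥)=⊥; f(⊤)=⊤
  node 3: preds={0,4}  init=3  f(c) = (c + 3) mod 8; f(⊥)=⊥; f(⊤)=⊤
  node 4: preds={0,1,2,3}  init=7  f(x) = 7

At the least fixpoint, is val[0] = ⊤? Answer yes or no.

Iteration log — 8 steps:
  step 1. node 0  ⊔preds=⊤  new=5  old=⊥  +wl: 
  step 2. node 1  ⊔preds=⊤  new=⊤  old=0  +wl: 0
  step 3. node 2  ⊔preds=⊤  new=⊤  old=⊥  +wl: 1
  step 4. node 3  ⊔preds=⊤  new=⊤  old=3  +wl: 2
  step 5. node 4  ⊔preds=⊤  new=7  stable
  step 6. node 0  ⊔preds=⊤  new=5  stable
  step 7. node 1  ⊔preds=⊤  new=⊤  stable
  step 8. node 2  ⊔preds=⊤  new=⊤  stable

Least fixpoint reached:
  node 0: 5
  node 1: ⊤
  node 2: ⊤
  node 3: ⊤
  node 4: 7

no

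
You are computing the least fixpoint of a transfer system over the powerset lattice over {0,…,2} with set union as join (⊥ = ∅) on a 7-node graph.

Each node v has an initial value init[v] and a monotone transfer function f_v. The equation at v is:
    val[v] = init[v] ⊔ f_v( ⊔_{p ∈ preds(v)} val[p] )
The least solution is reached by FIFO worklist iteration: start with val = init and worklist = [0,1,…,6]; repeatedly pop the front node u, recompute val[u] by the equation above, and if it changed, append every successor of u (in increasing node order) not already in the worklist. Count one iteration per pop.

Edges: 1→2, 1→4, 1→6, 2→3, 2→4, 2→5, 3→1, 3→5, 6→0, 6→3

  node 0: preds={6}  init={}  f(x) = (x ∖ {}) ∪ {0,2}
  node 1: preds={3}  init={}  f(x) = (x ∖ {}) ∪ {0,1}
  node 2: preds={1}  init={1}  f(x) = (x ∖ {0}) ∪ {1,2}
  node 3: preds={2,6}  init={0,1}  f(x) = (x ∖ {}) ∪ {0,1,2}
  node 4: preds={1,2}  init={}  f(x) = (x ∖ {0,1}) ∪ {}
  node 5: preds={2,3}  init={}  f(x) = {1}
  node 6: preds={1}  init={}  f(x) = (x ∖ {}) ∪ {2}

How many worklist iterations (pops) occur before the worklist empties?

13

Worklist (13 pops):
  #1 pop 0: in={} → {0,2} (was {}); enqueue []
  #2 pop 1: in={0,1} → {0,1} (was {}); enqueue []
  #3 pop 2: in={0,1} → {1,2} (was {1}); enqueue []
  #4 pop 3: in={1,2} → {0,1,2} (was {0,1}); enqueue [1]
  #5 pop 4: in={0,1,2} → {2} (was {}); enqueue []
  #6 pop 5: in={0,1,2} → {1} (was {}); enqueue []
  #7 pop 6: in={0,1} → {0,1,2} (was {}); enqueue [0,3]
  #8 pop 1: in={0,1,2} → {0,1,2} (was {0,1}); enqueue [2,4,6]
  #9 pop 0: in={0,1,2} → {0,1,2} (was {0,2}); enqueue []
  #10 pop 3: in={0,1,2} → {0,1,2} (no change)
  #11 pop 2: in={0,1,2} → {1,2} (no change)
  #12 pop 4: in={0,1,2} → {2} (no change)
  #13 pop 6: in={0,1,2} → {0,1,2} (no change)

Fixpoint:
  val[0] = {0,1,2}
  val[1] = {0,1,2}
  val[2] = {1,2}
  val[3] = {0,1,2}
  val[4] = {2}
  val[5] = {1}
  val[6] = {0,1,2}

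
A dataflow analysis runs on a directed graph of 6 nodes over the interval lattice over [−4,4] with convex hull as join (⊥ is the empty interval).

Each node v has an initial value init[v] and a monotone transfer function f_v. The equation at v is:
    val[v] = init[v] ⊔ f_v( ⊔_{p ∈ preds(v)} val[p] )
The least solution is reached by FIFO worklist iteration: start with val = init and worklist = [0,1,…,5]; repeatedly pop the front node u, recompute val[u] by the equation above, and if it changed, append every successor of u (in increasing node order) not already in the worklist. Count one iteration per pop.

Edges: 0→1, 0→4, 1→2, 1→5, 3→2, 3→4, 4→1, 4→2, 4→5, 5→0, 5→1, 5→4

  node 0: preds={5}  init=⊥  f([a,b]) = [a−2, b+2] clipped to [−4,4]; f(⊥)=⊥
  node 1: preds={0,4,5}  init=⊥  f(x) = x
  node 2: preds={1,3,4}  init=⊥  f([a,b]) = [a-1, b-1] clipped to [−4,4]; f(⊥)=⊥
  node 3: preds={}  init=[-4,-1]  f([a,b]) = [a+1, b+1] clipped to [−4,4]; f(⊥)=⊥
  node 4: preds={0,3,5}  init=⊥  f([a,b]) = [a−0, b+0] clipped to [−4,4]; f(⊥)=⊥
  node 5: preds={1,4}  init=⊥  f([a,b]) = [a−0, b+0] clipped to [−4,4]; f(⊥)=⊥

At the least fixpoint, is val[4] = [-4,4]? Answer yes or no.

yes

Iteration log — 26 steps:
  step 1. node 0  ⊔preds=⊥  new=⊥  stable
  step 2. node 1  ⊔preds=⊥  new=⊥  stable
  step 3. node 2  ⊔preds=[-4,-1]  new=[-4,-2]  old=⊥  +wl: 
  step 4. node 3  ⊔preds=⊥  new=[-4,-1]  stable
  step 5. node 4  ⊔preds=[-4,-1]  new=[-4,-1]  old=⊥  +wl: 1,2
  step 6. node 5  ⊔preds=[-4,-1]  new=[-4,-1]  old=⊥  +wl: 0,4
  step 7. node 1  ⊔preds=[-4,-1]  new=[-4,-1]  old=⊥  +wl: 5
  step 8. node 2  ⊔preds=[-4,-1]  new=[-4,-2]  stable
  step 9. node 0  ⊔preds=[-4,-1]  new=[-4,1]  old=⊥  +wl: 1
  step 10. node 4  ⊔preds=[-4,1]  new=[-4,1]  old=[-4,-1]  +wl: 2
  step 11. node 5  ⊔preds=[-4,1]  new=[-4,1]  old=[-4,-1]  +wl: 0,4
  step 12. node 1  ⊔preds=[-4,1]  new=[-4,1]  old=[-4,-1]  +wl: 5
  step 13. node 2  ⊔preds=[-4,1]  new=[-4,0]  old=[-4,-2]  +wl: 
  step 14. node 0  ⊔preds=[-4,1]  new=[-4,3]  old=[-4,1]  +wl: 1
  step 15. node 4  ⊔preds=[-4,3]  new=[-4,3]  old=[-4,1]  +wl: 2
  step 16. node 5  ⊔preds=[-4,3]  new=[-4,3]  old=[-4,1]  +wl: 0,4
  step 17. node 1  ⊔preds=[-4,3]  new=[-4,3]  old=[-4,1]  +wl: 5
  step 18. node 2  ⊔preds=[-4,3]  new=[-4,2]  old=[-4,0]  +wl: 
  step 19. node 0  ⊔preds=[-4,3]  new=[-4,4]  old=[-4,3]  +wl: 1
  step 20. node 4  ⊔preds=[-4,4]  new=[-4,4]  old=[-4,3]  +wl: 2
  step 21. node 5  ⊔preds=[-4,4]  new=[-4,4]  old=[-4,3]  +wl: 0,4
  step 22. node 1  ⊔preds=[-4,4]  new=[-4,4]  old=[-4,3]  +wl: 5
  step 23. node 2  ⊔preds=[-4,4]  new=[-4,3]  old=[-4,2]  +wl: 
  step 24. node 0  ⊔preds=[-4,4]  new=[-4,4]  stable
  step 25. node 4  ⊔preds=[-4,4]  new=[-4,4]  stable
  step 26. node 5  ⊔preds=[-4,4]  new=[-4,4]  stable

Least fixpoint reached:
  node 0: [-4,4]
  node 1: [-4,4]
  node 2: [-4,3]
  node 3: [-4,-1]
  node 4: [-4,4]
  node 5: [-4,4]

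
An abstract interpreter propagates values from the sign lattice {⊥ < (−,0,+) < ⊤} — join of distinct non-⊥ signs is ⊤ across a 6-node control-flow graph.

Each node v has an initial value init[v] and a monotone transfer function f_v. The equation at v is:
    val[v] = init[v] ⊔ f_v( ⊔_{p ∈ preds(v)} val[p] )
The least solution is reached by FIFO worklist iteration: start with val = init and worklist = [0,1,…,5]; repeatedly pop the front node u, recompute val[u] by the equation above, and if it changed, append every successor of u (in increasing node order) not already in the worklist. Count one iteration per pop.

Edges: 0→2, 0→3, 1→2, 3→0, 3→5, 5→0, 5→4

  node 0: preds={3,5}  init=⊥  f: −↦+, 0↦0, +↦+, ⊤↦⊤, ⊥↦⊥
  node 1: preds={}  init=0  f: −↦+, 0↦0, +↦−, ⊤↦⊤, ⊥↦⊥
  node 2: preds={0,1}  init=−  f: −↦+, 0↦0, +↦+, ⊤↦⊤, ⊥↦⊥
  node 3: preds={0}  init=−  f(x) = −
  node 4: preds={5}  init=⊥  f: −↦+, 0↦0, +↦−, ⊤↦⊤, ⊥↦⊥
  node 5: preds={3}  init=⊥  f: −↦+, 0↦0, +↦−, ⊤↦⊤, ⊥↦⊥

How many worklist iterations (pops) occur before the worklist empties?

10

Iteration log — 10 steps:
  step 1. node 0  ⊔preds=−  new=+  old=⊥  +wl: 
  step 2. node 1  ⊔preds=⊥  new=0  stable
  step 3. node 2  ⊔preds=⊤  new=⊤  old=−  +wl: 
  step 4. node 3  ⊔preds=+  new=−  stable
  step 5. node 4  ⊔preds=⊥  new=⊥  stable
  step 6. node 5  ⊔preds=−  new=+  old=⊥  +wl: 0,4
  step 7. node 0  ⊔preds=⊤  new=⊤  old=+  +wl: 2,3
  step 8. node 4  ⊔preds=+  new=−  old=⊥  +wl: 
  step 9. node 2  ⊔preds=⊤  new=⊤  stable
  step 10. node 3  ⊔preds=⊤  new=−  stable

Least fixpoint reached:
  node 0: ⊤
  node 1: 0
  node 2: ⊤
  node 3: −
  node 4: −
  node 5: +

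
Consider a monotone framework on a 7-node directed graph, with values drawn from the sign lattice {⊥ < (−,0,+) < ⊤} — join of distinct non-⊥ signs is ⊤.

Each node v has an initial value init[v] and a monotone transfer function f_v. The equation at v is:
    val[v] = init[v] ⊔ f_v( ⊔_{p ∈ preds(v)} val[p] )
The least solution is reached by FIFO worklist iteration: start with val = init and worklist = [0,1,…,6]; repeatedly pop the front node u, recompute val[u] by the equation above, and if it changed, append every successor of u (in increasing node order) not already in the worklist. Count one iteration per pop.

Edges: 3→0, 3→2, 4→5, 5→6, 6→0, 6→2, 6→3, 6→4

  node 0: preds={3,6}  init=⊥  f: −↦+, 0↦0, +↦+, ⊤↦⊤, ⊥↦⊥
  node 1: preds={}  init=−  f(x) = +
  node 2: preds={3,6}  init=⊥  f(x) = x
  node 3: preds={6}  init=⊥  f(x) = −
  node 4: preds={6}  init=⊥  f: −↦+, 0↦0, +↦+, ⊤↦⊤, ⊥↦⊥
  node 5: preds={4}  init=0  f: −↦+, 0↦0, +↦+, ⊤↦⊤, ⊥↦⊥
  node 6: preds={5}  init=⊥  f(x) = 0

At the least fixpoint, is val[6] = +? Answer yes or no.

Trace (12 dequeues):
  [1] u=0 | in ⊥ | out ⊥ | ==
  [2] u=1 | in ⊥ | out ⊤ | prev − | push {}
  [3] u=2 | in ⊥ | out ⊥ | ==
  [4] u=3 | in ⊥ | out − | prev ⊥ | push {0,2}
  [5] u=4 | in ⊥ | out ⊥ | ==
  [6] u=5 | in ⊥ | out 0 | ==
  [7] u=6 | in 0 | out 0 | prev ⊥ | push {3,4}
  [8] u=0 | in ⊤ | out ⊤ | prev ⊥ | push {}
  [9] u=2 | in ⊤ | out ⊤ | prev ⊥ | push {}
  [10] u=3 | in 0 | out − | ==
  [11] u=4 | in 0 | out 0 | prev ⊥ | push {5}
  [12] u=5 | in 0 | out 0 | ==

Converged values:
  [0] ⊤
  [1] ⊤
  [2] ⊤
  [3] −
  [4] 0
  [5] 0
  [6] 0

no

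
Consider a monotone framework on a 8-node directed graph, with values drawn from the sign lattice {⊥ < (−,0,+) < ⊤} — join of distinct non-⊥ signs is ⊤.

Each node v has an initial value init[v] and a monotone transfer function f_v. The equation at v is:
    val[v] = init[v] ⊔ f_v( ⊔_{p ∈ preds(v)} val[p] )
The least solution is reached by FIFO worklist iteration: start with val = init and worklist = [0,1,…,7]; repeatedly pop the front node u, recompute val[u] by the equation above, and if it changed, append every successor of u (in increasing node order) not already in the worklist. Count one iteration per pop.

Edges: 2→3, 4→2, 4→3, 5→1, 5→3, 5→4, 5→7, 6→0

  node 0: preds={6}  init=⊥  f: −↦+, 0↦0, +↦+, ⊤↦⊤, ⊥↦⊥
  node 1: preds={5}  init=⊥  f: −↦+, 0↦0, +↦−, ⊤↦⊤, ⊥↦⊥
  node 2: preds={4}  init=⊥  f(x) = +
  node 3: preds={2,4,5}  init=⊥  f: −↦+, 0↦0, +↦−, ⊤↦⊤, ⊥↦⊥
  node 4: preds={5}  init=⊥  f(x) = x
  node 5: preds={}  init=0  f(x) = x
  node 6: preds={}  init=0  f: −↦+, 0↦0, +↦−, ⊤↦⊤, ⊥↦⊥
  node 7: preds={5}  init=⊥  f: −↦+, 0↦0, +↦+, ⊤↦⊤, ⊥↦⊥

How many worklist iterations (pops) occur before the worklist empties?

Trace (10 dequeues):
  [1] u=0 | in 0 | out 0 | prev ⊥ | push {}
  [2] u=1 | in 0 | out 0 | prev ⊥ | push {}
  [3] u=2 | in ⊥ | out + | prev ⊥ | push {}
  [4] u=3 | in ⊤ | out ⊤ | prev ⊥ | push {}
  [5] u=4 | in 0 | out 0 | prev ⊥ | push {2,3}
  [6] u=5 | in ⊥ | out 0 | ==
  [7] u=6 | in ⊥ | out 0 | ==
  [8] u=7 | in 0 | out 0 | prev ⊥ | push {}
  [9] u=2 | in 0 | out + | ==
  [10] u=3 | in ⊤ | out ⊤ | ==

Converged values:
  [0] 0
  [1] 0
  [2] +
  [3] ⊤
  [4] 0
  [5] 0
  [6] 0
  [7] 0

10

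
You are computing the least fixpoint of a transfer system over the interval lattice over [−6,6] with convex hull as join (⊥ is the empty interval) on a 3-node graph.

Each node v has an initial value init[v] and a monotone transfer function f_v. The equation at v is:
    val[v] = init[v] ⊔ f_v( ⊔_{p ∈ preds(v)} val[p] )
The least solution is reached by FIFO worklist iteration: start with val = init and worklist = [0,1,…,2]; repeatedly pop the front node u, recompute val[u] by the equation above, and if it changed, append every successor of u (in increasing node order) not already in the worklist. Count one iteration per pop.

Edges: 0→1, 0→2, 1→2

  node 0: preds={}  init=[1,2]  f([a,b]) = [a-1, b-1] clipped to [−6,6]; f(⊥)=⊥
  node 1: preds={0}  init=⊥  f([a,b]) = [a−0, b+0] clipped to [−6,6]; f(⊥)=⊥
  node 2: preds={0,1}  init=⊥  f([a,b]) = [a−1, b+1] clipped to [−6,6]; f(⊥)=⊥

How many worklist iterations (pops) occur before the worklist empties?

Trace (3 dequeues):
  [1] u=0 | in ⊥ | out [1,2] | ==
  [2] u=1 | in [1,2] | out [1,2] | prev ⊥ | push {}
  [3] u=2 | in [1,2] | out [0,3] | prev ⊥ | push {}

Converged values:
  [0] [1,2]
  [1] [1,2]
  [2] [0,3]

3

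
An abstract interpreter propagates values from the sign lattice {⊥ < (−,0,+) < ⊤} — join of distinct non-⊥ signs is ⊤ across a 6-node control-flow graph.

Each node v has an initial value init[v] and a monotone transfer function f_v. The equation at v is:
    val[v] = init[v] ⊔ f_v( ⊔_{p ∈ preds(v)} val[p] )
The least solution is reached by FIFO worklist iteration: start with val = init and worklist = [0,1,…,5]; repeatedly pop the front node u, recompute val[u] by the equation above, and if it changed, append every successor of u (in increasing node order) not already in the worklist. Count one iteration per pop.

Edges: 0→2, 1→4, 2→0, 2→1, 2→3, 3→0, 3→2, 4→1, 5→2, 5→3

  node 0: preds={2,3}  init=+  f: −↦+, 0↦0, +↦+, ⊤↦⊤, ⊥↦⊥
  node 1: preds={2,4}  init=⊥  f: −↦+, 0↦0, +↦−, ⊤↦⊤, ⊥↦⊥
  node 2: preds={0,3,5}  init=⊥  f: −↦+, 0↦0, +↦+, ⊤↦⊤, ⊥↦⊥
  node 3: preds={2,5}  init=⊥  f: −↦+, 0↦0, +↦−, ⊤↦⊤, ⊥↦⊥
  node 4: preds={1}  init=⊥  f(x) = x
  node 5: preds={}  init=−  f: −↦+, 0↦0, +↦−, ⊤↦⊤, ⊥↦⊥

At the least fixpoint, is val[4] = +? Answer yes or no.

Iteration log — 11 steps:
  step 1. node 0  ⊔preds=⊥  new=+  stable
  step 2. node 1  ⊔preds=⊥  new=⊥  stable
  step 3. node 2  ⊔preds=⊤  new=⊤  old=⊥  +wl: 0,1
  step 4. node 3  ⊔preds=⊤  new=⊤  old=⊥  +wl: 2
  step 5. node 4  ⊔preds=⊥  new=⊥  stable
  step 6. node 5  ⊔preds=⊥  new=−  stable
  step 7. node 0  ⊔preds=⊤  new=⊤  old=+  +wl: 
  step 8. node 1  ⊔preds=⊤  new=⊤  old=⊥  +wl: 4
  step 9. node 2  ⊔preds=⊤  new=⊤  stable
  step 10. node 4  ⊔preds=⊤  new=⊤  old=⊥  +wl: 1
  step 11. node 1  ⊔preds=⊤  new=⊤  stable

Least fixpoint reached:
  node 0: ⊤
  node 1: ⊤
  node 2: ⊤
  node 3: ⊤
  node 4: ⊤
  node 5: −

no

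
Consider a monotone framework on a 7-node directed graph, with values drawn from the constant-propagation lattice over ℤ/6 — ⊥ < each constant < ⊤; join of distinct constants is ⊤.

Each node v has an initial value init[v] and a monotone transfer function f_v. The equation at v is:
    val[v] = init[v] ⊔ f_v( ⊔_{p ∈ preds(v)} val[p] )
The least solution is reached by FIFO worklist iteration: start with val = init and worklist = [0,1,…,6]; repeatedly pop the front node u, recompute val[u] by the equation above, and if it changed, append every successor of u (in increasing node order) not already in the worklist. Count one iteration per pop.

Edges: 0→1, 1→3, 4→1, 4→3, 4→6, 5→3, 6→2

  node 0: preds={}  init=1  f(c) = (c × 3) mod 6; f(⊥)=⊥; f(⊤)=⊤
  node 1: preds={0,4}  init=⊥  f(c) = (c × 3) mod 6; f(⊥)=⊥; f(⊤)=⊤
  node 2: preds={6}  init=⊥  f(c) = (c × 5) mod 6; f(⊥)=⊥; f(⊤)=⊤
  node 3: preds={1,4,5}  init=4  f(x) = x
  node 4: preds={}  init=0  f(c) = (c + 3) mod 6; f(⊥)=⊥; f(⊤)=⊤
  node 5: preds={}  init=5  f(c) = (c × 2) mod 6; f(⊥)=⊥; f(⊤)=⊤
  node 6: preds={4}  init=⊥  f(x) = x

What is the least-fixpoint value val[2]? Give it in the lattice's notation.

0

Worklist (8 pops):
  #1 pop 0: in=⊥ → 1 (no change)
  #2 pop 1: in=⊤ → ⊤ (was ⊥); enqueue []
  #3 pop 2: in=⊥ → ⊥ (no change)
  #4 pop 3: in=⊤ → ⊤ (was 4); enqueue []
  #5 pop 4: in=⊥ → 0 (no change)
  #6 pop 5: in=⊥ → 5 (no change)
  #7 pop 6: in=0 → 0 (was ⊥); enqueue [2]
  #8 pop 2: in=0 → 0 (was ⊥); enqueue []

Fixpoint:
  val[0] = 1
  val[1] = ⊤
  val[2] = 0
  val[3] = ⊤
  val[4] = 0
  val[5] = 5
  val[6] = 0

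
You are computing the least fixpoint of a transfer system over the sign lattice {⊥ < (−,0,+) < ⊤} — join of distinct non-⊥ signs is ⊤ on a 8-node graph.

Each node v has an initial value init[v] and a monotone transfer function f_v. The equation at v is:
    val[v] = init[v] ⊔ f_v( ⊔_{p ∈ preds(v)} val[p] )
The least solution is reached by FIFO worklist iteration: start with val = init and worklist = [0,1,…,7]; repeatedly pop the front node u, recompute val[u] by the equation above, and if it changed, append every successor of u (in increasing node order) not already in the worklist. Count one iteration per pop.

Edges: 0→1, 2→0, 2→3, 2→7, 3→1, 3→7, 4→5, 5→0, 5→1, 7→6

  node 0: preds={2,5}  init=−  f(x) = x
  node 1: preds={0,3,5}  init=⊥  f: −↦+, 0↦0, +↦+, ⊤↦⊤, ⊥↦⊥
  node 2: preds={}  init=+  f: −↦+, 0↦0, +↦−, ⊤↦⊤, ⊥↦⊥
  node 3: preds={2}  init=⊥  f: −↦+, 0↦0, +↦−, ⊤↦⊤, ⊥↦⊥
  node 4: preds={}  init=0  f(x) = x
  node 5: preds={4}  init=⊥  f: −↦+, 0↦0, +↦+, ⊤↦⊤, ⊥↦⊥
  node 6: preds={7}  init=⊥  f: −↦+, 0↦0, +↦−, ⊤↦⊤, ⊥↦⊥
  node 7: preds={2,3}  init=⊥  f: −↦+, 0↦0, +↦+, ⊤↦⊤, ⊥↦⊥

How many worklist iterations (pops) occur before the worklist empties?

11

Trace (11 dequeues):
  [1] u=0 | in + | out ⊤ | prev − | push {}
  [2] u=1 | in ⊤ | out ⊤ | prev ⊥ | push {}
  [3] u=2 | in ⊥ | out + | ==
  [4] u=3 | in + | out − | prev ⊥ | push {1}
  [5] u=4 | in ⊥ | out 0 | ==
  [6] u=5 | in 0 | out 0 | prev ⊥ | push {0}
  [7] u=6 | in ⊥ | out ⊥ | ==
  [8] u=7 | in ⊤ | out ⊤ | prev ⊥ | push {6}
  [9] u=1 | in ⊤ | out ⊤ | ==
  [10] u=0 | in ⊤ | out ⊤ | ==
  [11] u=6 | in ⊤ | out ⊤ | prev ⊥ | push {}

Converged values:
  [0] ⊤
  [1] ⊤
  [2] +
  [3] −
  [4] 0
  [5] 0
  [6] ⊤
  [7] ⊤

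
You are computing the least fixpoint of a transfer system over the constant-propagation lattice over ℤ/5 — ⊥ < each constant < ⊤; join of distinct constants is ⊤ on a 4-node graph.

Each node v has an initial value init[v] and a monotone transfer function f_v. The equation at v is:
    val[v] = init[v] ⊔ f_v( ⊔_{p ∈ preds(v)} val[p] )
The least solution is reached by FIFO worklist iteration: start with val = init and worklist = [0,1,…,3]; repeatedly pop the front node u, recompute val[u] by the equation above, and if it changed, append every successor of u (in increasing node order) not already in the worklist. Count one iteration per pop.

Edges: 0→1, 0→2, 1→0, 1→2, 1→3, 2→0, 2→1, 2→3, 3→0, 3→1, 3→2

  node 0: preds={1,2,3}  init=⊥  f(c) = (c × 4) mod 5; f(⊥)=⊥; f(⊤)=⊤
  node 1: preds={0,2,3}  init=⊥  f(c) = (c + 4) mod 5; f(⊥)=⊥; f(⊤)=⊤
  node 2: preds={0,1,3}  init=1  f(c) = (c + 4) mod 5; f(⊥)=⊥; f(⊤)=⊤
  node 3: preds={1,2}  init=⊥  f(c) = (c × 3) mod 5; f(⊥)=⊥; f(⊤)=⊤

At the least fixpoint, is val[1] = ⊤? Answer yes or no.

Worklist (7 pops):
  #1 pop 0: in=1 → 4 (was ⊥); enqueue []
  #2 pop 1: in=⊤ → ⊤ (was ⊥); enqueue [0]
  #3 pop 2: in=⊤ → ⊤ (was 1); enqueue [1]
  #4 pop 3: in=⊤ → ⊤ (was ⊥); enqueue [2]
  #5 pop 0: in=⊤ → ⊤ (was 4); enqueue []
  #6 pop 1: in=⊤ → ⊤ (no change)
  #7 pop 2: in=⊤ → ⊤ (no change)

Fixpoint:
  val[0] = ⊤
  val[1] = ⊤
  val[2] = ⊤
  val[3] = ⊤

yes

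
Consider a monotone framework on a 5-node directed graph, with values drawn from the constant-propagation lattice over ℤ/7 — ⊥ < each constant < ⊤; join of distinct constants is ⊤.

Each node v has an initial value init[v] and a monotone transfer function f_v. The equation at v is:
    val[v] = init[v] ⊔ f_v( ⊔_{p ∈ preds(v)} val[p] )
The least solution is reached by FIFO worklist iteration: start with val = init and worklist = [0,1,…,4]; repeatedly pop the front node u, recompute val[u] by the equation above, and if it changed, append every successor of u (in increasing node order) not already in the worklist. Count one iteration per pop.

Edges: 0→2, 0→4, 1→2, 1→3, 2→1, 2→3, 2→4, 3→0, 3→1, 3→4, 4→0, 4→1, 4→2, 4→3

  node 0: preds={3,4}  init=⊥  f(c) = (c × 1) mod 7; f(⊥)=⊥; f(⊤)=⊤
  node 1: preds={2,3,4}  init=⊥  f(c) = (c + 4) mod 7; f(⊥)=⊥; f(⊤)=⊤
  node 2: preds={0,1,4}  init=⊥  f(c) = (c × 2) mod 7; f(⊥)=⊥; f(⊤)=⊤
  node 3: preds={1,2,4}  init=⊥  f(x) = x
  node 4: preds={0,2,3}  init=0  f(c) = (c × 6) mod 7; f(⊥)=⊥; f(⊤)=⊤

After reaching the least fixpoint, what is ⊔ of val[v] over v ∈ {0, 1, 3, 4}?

Iteration log — 10 steps:
  step 1. node 0  ⊔preds=0  new=0  old=⊥  +wl: 
  step 2. node 1  ⊔preds=0  new=4  old=⊥  +wl: 
  step 3. node 2  ⊔preds=⊤  new=⊤  old=⊥  +wl: 1
  step 4. node 3  ⊔preds=⊤  new=⊤  old=⊥  +wl: 0
  step 5. node 4  ⊔preds=⊤  new=⊤  old=0  +wl: 2,3
  step 6. node 1  ⊔preds=⊤  new=⊤  old=4  +wl: 
  step 7. node 0  ⊔preds=⊤  new=⊤  old=0  +wl: 4
  step 8. node 2  ⊔preds=⊤  new=⊤  stable
  step 9. node 3  ⊔preds=⊤  new=⊤  stable
  step 10. node 4  ⊔preds=⊤  new=⊤  stable

Least fixpoint reached:
  node 0: ⊤
  node 1: ⊤
  node 2: ⊤
  node 3: ⊤
  node 4: ⊤

⊤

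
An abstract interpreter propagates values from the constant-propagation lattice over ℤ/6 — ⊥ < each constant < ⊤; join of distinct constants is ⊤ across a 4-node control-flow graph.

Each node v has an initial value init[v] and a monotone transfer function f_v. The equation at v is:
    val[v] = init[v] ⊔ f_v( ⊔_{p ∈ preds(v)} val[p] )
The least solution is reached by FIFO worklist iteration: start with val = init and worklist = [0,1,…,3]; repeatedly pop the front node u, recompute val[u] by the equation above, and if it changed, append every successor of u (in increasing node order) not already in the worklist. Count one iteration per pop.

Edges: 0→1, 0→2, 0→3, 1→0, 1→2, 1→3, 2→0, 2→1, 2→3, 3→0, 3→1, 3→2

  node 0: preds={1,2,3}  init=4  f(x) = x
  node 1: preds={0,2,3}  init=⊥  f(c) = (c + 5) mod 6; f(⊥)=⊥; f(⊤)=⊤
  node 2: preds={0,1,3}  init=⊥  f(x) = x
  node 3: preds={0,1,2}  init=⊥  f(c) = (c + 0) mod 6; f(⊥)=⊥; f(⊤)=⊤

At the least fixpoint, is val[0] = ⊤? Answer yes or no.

Trace (9 dequeues):
  [1] u=0 | in ⊥ | out 4 | ==
  [2] u=1 | in 4 | out 3 | prev ⊥ | push {0}
  [3] u=2 | in ⊤ | out ⊤ | prev ⊥ | push {1}
  [4] u=3 | in ⊤ | out ⊤ | prev ⊥ | push {2}
  [5] u=0 | in ⊤ | out ⊤ | prev 4 | push {3}
  [6] u=1 | in ⊤ | out ⊤ | prev 3 | push {0}
  [7] u=2 | in ⊤ | out ⊤ | ==
  [8] u=3 | in ⊤ | out ⊤ | ==
  [9] u=0 | in ⊤ | out ⊤ | ==

Converged values:
  [0] ⊤
  [1] ⊤
  [2] ⊤
  [3] ⊤

yes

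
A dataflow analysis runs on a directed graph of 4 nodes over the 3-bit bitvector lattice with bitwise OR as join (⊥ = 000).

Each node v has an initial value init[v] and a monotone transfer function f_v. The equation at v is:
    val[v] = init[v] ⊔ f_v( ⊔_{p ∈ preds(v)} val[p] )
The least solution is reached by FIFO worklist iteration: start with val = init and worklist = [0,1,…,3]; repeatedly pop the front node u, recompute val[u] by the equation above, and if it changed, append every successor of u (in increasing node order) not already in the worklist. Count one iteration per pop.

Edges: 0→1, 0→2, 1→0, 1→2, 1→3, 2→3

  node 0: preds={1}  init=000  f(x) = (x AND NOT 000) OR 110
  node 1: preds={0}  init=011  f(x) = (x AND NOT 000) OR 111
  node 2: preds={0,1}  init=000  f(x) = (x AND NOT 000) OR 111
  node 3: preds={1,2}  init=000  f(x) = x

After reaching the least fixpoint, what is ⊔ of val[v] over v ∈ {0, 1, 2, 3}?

Trace (5 dequeues):
  [1] u=0 | in 011 | out 111 | prev 000 | push {}
  [2] u=1 | in 111 | out 111 | prev 011 | push {0}
  [3] u=2 | in 111 | out 111 | prev 000 | push {}
  [4] u=3 | in 111 | out 111 | prev 000 | push {}
  [5] u=0 | in 111 | out 111 | ==

Converged values:
  [0] 111
  [1] 111
  [2] 111
  [3] 111

111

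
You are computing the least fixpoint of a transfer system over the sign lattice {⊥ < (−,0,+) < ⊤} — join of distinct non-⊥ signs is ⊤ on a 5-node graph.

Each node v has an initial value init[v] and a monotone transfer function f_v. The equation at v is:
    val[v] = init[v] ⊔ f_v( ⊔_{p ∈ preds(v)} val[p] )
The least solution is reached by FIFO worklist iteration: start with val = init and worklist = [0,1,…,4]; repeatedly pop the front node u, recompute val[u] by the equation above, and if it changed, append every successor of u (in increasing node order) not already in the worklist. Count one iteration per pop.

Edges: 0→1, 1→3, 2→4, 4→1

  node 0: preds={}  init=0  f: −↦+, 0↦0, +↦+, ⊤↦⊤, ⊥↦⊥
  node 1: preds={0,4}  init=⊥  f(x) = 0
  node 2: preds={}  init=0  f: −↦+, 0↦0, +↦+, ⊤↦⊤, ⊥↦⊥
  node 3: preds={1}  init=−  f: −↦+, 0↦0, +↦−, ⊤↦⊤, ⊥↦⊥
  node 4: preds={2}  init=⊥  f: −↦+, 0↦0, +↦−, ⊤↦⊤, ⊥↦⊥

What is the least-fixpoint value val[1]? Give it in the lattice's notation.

Trace (6 dequeues):
  [1] u=0 | in ⊥ | out 0 | ==
  [2] u=1 | in 0 | out 0 | prev ⊥ | push {}
  [3] u=2 | in ⊥ | out 0 | ==
  [4] u=3 | in 0 | out ⊤ | prev − | push {}
  [5] u=4 | in 0 | out 0 | prev ⊥ | push {1}
  [6] u=1 | in 0 | out 0 | ==

Converged values:
  [0] 0
  [1] 0
  [2] 0
  [3] ⊤
  [4] 0

0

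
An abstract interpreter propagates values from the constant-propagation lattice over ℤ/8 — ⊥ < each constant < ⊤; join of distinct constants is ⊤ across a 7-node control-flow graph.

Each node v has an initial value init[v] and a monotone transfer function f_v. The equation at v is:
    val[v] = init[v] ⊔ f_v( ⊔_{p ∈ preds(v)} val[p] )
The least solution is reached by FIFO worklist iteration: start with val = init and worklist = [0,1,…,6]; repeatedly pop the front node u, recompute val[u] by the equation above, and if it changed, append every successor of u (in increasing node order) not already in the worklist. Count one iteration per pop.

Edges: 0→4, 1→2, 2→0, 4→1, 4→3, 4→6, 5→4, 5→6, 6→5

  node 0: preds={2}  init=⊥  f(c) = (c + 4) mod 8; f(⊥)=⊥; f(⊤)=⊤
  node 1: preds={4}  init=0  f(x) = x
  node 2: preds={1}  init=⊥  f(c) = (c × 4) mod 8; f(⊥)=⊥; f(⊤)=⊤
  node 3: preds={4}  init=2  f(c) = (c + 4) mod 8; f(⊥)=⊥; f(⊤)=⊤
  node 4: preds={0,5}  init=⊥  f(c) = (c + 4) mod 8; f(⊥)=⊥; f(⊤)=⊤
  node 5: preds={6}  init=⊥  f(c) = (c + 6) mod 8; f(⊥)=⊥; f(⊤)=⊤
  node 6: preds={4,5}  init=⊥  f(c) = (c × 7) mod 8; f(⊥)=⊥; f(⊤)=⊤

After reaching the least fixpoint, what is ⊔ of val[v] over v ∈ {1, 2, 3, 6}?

⊤

Worklist (23 pops):
  #1 pop 0: in=⊥ → ⊥ (no change)
  #2 pop 1: in=⊥ → 0 (no change)
  #3 pop 2: in=0 → 0 (was ⊥); enqueue [0]
  #4 pop 3: in=⊥ → 2 (no change)
  #5 pop 4: in=⊥ → ⊥ (no change)
  #6 pop 5: in=⊥ → ⊥ (no change)
  #7 pop 6: in=⊥ → ⊥ (no change)
  #8 pop 0: in=0 → 4 (was ⊥); enqueue [4]
  #9 pop 4: in=4 → 0 (was ⊥); enqueue [1,3,6]
  #10 pop 1: in=0 → 0 (no change)
  #11 pop 3: in=0 → ⊤ (was 2); enqueue []
  #12 pop 6: in=0 → 0 (was ⊥); enqueue [5]
  #13 pop 5: in=0 → 6 (was ⊥); enqueue [4,6]
  #14 pop 4: in=⊤ → ⊤ (was 0); enqueue [1,3]
  #15 pop 6: in=⊤ → ⊤ (was 0); enqueue [5]
  #16 pop 1: in=⊤ → ⊤ (was 0); enqueue [2]
  #17 pop 3: in=⊤ → ⊤ (no change)
  #18 pop 5: in=⊤ → ⊤ (was 6); enqueue [4,6]
  #19 pop 2: in=⊤ → ⊤ (was 0); enqueue [0]
  #20 pop 4: in=⊤ → ⊤ (no change)
  #21 pop 6: in=⊤ → ⊤ (no change)
  #22 pop 0: in=⊤ → ⊤ (was 4); enqueue [4]
  #23 pop 4: in=⊤ → ⊤ (no change)

Fixpoint:
  val[0] = ⊤
  val[1] = ⊤
  val[2] = ⊤
  val[3] = ⊤
  val[4] = ⊤
  val[5] = ⊤
  val[6] = ⊤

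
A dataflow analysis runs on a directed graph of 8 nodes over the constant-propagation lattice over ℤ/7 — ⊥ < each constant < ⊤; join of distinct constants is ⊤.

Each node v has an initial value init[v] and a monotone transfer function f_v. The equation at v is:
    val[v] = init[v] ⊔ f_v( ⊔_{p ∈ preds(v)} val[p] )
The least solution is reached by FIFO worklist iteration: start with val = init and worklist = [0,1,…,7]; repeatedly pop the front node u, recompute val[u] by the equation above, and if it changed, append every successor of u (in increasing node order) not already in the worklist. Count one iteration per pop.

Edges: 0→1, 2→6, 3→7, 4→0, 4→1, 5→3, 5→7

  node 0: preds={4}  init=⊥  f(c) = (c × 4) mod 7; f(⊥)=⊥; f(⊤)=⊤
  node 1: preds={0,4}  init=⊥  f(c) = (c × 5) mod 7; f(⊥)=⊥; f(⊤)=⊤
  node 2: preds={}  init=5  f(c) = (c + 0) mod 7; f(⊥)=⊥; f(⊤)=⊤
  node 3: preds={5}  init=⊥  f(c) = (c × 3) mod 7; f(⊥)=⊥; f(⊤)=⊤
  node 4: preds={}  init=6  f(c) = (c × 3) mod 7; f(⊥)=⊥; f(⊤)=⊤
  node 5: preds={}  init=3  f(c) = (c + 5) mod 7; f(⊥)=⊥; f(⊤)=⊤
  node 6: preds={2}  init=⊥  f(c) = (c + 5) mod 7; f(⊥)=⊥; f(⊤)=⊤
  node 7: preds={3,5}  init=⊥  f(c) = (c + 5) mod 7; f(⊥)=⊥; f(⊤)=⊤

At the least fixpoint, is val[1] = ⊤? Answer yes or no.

Trace (8 dequeues):
  [1] u=0 | in 6 | out 3 | prev ⊥ | push {}
  [2] u=1 | in ⊤ | out ⊤ | prev ⊥ | push {}
  [3] u=2 | in ⊥ | out 5 | ==
  [4] u=3 | in 3 | out 2 | prev ⊥ | push {}
  [5] u=4 | in ⊥ | out 6 | ==
  [6] u=5 | in ⊥ | out 3 | ==
  [7] u=6 | in 5 | out 3 | prev ⊥ | push {}
  [8] u=7 | in ⊤ | out ⊤ | prev ⊥ | push {}

Converged values:
  [0] 3
  [1] ⊤
  [2] 5
  [3] 2
  [4] 6
  [5] 3
  [6] 3
  [7] ⊤

yes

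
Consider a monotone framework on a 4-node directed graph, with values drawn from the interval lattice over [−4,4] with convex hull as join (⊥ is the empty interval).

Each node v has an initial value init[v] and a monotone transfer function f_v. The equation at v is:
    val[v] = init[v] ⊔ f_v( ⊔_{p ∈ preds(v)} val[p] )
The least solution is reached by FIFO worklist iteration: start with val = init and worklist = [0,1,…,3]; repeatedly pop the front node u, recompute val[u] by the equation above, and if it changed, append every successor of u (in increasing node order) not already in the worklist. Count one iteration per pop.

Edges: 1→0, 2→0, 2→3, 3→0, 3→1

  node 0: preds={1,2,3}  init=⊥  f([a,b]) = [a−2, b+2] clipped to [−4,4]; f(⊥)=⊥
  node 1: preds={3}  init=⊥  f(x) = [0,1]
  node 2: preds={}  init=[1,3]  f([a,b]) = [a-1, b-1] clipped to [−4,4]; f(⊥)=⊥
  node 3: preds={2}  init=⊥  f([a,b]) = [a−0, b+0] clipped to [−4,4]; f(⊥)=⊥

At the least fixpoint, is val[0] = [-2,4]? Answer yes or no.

yes

Iteration log — 6 steps:
  step 1. node 0  ⊔preds=[1,3]  new=[-1,4]  old=⊥  +wl: 
  step 2. node 1  ⊔preds=⊥  new=[0,1]  old=⊥  +wl: 0
  step 3. node 2  ⊔preds=⊥  new=[1,3]  stable
  step 4. node 3  ⊔preds=[1,3]  new=[1,3]  old=⊥  +wl: 1
  step 5. node 0  ⊔preds=[0,3]  new=[-2,4]  old=[-1,4]  +wl: 
  step 6. node 1  ⊔preds=[1,3]  new=[0,1]  stable

Least fixpoint reached:
  node 0: [-2,4]
  node 1: [0,1]
  node 2: [1,3]
  node 3: [1,3]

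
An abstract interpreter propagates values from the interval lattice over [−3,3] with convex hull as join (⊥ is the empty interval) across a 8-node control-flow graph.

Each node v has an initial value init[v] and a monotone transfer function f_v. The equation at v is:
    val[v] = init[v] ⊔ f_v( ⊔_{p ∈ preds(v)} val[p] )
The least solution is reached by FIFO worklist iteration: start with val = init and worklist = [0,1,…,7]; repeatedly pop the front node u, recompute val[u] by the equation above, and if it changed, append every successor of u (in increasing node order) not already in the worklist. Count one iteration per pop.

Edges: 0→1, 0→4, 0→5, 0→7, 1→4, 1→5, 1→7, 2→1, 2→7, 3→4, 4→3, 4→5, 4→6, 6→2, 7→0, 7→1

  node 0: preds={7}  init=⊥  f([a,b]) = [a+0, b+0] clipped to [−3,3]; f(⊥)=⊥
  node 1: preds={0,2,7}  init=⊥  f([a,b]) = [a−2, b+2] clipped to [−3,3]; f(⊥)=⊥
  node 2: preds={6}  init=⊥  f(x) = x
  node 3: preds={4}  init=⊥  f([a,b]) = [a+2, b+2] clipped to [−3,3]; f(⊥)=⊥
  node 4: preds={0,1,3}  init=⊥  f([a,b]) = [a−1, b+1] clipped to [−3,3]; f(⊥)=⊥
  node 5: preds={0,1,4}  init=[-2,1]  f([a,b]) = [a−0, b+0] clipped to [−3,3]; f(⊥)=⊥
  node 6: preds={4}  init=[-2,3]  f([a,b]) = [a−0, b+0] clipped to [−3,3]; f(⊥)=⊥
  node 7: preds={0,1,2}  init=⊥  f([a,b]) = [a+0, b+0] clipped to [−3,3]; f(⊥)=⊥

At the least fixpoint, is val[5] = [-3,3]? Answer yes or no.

yes

Worklist (22 pops):
  #1 pop 0: in=⊥ → ⊥ (no change)
  #2 pop 1: in=⊥ → ⊥ (no change)
  #3 pop 2: in=[-2,3] → [-2,3] (was ⊥); enqueue [1]
  #4 pop 3: in=⊥ → ⊥ (no change)
  #5 pop 4: in=⊥ → ⊥ (no change)
  #6 pop 5: in=⊥ → [-2,1] (no change)
  #7 pop 6: in=⊥ → [-2,3] (no change)
  #8 pop 7: in=[-2,3] → [-2,3] (was ⊥); enqueue [0]
  #9 pop 1: in=[-2,3] → [-3,3] (was ⊥); enqueue [4,5,7]
  #10 pop 0: in=[-2,3] → [-2,3] (was ⊥); enqueue [1]
  #11 pop 4: in=[-3,3] → [-3,3] (was ⊥); enqueue [3,6]
  #12 pop 5: in=[-3,3] → [-3,3] (was [-2,1]); enqueue []
  #13 pop 7: in=[-3,3] → [-3,3] (was [-2,3]); enqueue [0]
  #14 pop 1: in=[-3,3] → [-3,3] (no change)
  #15 pop 3: in=[-3,3] → [-1,3] (was ⊥); enqueue [4]
  #16 pop 6: in=[-3,3] → [-3,3] (was [-2,3]); enqueue [2]
  #17 pop 0: in=[-3,3] → [-3,3] (was [-2,3]); enqueue [1,5,7]
  #18 pop 4: in=[-3,3] → [-3,3] (no change)
  #19 pop 2: in=[-3,3] → [-3,3] (was [-2,3]); enqueue []
  #20 pop 1: in=[-3,3] → [-3,3] (no change)
  #21 pop 5: in=[-3,3] → [-3,3] (no change)
  #22 pop 7: in=[-3,3] → [-3,3] (no change)

Fixpoint:
  val[0] = [-3,3]
  val[1] = [-3,3]
  val[2] = [-3,3]
  val[3] = [-1,3]
  val[4] = [-3,3]
  val[5] = [-3,3]
  val[6] = [-3,3]
  val[7] = [-3,3]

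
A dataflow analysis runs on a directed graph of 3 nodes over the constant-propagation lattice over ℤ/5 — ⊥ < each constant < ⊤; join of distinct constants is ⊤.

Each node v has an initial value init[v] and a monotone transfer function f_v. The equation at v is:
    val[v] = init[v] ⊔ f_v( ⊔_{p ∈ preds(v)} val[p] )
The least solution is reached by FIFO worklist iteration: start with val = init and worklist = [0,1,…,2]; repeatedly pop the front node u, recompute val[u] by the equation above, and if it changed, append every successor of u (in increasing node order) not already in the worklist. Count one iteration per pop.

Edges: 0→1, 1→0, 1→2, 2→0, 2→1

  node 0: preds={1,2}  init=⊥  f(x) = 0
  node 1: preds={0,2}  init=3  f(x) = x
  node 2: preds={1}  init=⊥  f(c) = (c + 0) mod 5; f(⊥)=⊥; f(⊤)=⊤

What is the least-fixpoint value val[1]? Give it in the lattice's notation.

Iteration log — 5 steps:
  step 1. node 0  ⊔preds=3  new=0  old=⊥  +wl: 
  step 2. node 1  ⊔preds=0  new=⊤  old=3  +wl: 0
  step 3. node 2  ⊔preds=⊤  new=⊤  old=⊥  +wl: 1
  step 4. node 0  ⊔preds=⊤  new=0  stable
  step 5. node 1  ⊔preds=⊤  new=⊤  stable

Least fixpoint reached:
  node 0: 0
  node 1: ⊤
  node 2: ⊤

⊤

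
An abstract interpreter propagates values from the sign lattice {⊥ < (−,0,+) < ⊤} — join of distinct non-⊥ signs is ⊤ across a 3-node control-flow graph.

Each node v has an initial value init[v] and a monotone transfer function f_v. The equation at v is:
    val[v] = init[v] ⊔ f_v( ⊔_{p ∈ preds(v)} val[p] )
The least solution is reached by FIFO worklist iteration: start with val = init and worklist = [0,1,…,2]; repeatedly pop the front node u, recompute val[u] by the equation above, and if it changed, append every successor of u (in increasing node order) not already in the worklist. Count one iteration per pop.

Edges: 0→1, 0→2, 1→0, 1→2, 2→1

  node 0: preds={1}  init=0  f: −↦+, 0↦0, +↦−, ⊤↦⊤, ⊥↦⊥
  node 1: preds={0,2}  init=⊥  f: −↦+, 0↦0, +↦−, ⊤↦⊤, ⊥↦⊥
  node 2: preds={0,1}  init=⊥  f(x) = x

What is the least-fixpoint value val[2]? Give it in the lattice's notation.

0

Iteration log — 5 steps:
  step 1. node 0  ⊔preds=⊥  new=0  stable
  step 2. node 1  ⊔preds=0  new=0  old=⊥  +wl: 0
  step 3. node 2  ⊔preds=0  new=0  old=⊥  +wl: 1
  step 4. node 0  ⊔preds=0  new=0  stable
  step 5. node 1  ⊔preds=0  new=0  stable

Least fixpoint reached:
  node 0: 0
  node 1: 0
  node 2: 0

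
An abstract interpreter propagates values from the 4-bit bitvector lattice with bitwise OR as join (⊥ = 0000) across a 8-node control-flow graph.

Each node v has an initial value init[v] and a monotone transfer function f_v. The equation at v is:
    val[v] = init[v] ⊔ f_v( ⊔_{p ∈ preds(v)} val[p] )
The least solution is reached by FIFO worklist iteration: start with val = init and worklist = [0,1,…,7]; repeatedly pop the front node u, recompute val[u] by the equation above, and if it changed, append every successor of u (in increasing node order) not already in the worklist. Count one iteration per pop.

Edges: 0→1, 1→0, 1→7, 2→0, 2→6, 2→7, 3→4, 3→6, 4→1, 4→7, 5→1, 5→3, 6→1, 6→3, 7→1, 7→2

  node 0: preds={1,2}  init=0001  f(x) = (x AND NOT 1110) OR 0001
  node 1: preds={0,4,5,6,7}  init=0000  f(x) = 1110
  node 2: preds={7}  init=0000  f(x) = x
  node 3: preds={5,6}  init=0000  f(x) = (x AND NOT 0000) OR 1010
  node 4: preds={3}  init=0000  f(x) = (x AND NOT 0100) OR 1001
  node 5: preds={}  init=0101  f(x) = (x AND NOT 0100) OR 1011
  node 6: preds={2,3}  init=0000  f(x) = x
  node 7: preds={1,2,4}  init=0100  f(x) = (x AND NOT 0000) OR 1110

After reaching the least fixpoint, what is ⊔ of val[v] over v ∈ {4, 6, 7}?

1111

Trace (15 dequeues):
  [1] u=0 | in 0000 | out 0001 | ==
  [2] u=1 | in 0101 | out 1110 | prev 0000 | push {0}
  [3] u=2 | in 0100 | out 0100 | prev 0000 | push {}
  [4] u=3 | in 0101 | out 1111 | prev 0000 | push {}
  [5] u=4 | in 1111 | out 1011 | prev 0000 | push {1}
  [6] u=5 | in 0000 | out 1111 | prev 0101 | push {3}
  [7] u=6 | in 1111 | out 1111 | prev 0000 | push {}
  [8] u=7 | in 1111 | out 1111 | prev 0100 | push {2}
  [9] u=0 | in 1110 | out 0001 | ==
  [10] u=1 | in 1111 | out 1110 | ==
  [11] u=3 | in 1111 | out 1111 | ==
  [12] u=2 | in 1111 | out 1111 | prev 0100 | push {0,6,7}
  [13] u=0 | in 1111 | out 0001 | ==
  [14] u=6 | in 1111 | out 1111 | ==
  [15] u=7 | in 1111 | out 1111 | ==

Converged values:
  [0] 0001
  [1] 1110
  [2] 1111
  [3] 1111
  [4] 1011
  [5] 1111
  [6] 1111
  [7] 1111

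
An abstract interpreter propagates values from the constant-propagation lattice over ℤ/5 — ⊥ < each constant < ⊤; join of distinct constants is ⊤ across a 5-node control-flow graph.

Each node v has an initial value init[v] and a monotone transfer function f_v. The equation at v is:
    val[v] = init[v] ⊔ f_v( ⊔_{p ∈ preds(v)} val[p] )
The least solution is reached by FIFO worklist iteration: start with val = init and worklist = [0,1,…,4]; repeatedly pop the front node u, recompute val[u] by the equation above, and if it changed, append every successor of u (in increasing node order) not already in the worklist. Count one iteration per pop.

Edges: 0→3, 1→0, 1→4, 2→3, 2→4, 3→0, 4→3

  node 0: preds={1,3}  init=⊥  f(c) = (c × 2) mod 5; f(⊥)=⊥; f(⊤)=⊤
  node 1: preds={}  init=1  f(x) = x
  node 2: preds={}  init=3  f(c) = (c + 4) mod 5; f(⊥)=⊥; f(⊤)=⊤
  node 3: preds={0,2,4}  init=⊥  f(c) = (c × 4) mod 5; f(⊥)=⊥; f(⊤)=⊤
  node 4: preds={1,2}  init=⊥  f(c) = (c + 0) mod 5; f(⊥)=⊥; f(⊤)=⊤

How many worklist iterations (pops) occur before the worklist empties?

Iteration log — 7 steps:
  step 1. node 0  ⊔preds=1  new=2  old=⊥  +wl: 
  step 2. node 1  ⊔preds=⊥  new=1  stable
  step 3. node 2  ⊔preds=⊥  new=3  stable
  step 4. node 3  ⊔preds=⊤  new=⊤  old=⊥  +wl: 0
  step 5. node 4  ⊔preds=⊤  new=⊤  old=⊥  +wl: 3
  step 6. node 0  ⊔preds=⊤  new=⊤  old=2  +wl: 
  step 7. node 3  ⊔preds=⊤  new=⊤  stable

Least fixpoint reached:
  node 0: ⊤
  node 1: 1
  node 2: 3
  node 3: ⊤
  node 4: ⊤

7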